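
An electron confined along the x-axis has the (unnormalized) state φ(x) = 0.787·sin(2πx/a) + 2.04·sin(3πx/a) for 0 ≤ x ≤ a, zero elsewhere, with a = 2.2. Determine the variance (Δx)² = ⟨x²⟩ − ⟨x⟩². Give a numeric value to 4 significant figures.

Compute ⟨x⟩ and ⟨x²⟩ separately, then (Δx)² = ⟨x²⟩ − ⟨x⟩².
On 0 ≤ x ≤ a (j ≠ l): ∫sin²(jπx/a) dx = a/2, ∫sin(jπx/a)·sin(lπx/a) dx = 0; diagonal moments ∫x·sin²(jπx/a) dx = a²/4, ∫x²·sin²(jπx/a) dx = a³·(1/6 − 1/(4j²π²)); cross terms ∫x·sin(jπx/a)·sin(lπx/a) dx = 0 for j + l even and −4jla²/(π²(j² − l²)²) for j + l odd, ∫x²·sin(jπx/a)·sin(lπx/a) dx = (−1)^(j+l)·4jla³/(π²(j² − l²)²); higher powers the same way via product-to-sum and parts.
Normalization: ∫|φ|² dx = 5.2591.
⟨x⟩ = 0.81256 and ⟨x²⟩ = 0.94932.
(Δx)² = 0.94932 − (0.81256)² = 0.28906.

0.2891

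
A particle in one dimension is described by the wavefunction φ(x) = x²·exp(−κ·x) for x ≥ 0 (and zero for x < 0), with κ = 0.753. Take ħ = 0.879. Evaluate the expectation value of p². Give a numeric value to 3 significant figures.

p² φ = −ħ² d²φ/dx²; ⟨p²⟩ = −ħ² ∫ φ*·φ'' dx / ∫|φ|² dx.
Differentiate x²·exp(−κ·x) with the product rule; every integrand then reduces to terms xʲ·e^(−2κx) on [0, ∞), with ∫₀^∞ xʲ·e^(−2κx) dx = j!/(2κ)^(j+1).
State is unnormalized: ∫|φ|² dx = 3.0980, and ∫φ*·(−ħ² φ'') dx = 0.45241, so ⟨p²⟩ = 0.45241 / 3.0980.
⟨p²⟩ = 0.14603.

0.146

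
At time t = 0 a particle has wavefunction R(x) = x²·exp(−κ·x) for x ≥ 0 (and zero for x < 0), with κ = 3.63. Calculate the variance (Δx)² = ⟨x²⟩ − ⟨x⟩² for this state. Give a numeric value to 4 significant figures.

Compute ⟨x⟩ and ⟨x²⟩ separately, then (Δx)² = ⟨x²⟩ − ⟨x⟩².
Every integrand reduces to terms xʲ·e^(−2κx) on [0, ∞); use ∫₀^∞ xʲ·e^(−2κx) dx = j!/(2κ)^(j+1).
Normalization: ∫|R|² dx = 0.0011899.
⟨x⟩ = 0.68871 and ⟨x²⟩ = 0.56918.
(Δx)² = 0.56918 − (0.68871)² = 0.094863.

0.09486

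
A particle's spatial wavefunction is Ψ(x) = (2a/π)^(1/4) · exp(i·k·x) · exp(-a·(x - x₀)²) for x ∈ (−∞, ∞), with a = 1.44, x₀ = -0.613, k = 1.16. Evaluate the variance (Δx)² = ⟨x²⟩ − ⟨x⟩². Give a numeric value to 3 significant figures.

Compute ⟨x⟩ and ⟨x²⟩ separately, then (Δx)² = ⟨x²⟩ − ⟨x⟩².
Gaussian moments (u = x − x₀): ∫u^(2j)·e^(−2au²) du = (2j−1)!!/(4a)^j · √(π/(2a)), odd powers integrate to 0; here √(π/(2a)) = 1.0444.
⟨x⟩ = -0.61300 and ⟨x²⟩ = 0.54938.
(Δx)² = 0.54938 − (-0.61300)² = 0.17361.

0.174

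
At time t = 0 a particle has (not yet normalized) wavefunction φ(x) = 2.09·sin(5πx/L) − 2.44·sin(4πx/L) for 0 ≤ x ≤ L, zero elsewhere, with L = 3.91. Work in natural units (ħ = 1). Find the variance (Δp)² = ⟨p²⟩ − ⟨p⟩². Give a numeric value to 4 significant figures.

12.79

Compute ⟨p⟩ and ⟨p²⟩ separately; (Δp)² = ⟨p²⟩ − ⟨p⟩².
d²/dx² sin(jπx/L) = −(jπ/L)²·sin(jπx/L); on 0 ≤ x ≤ L, ∫sin²(jπx/L) dx = L/2 and ∫sin(jπx/L)·sin(lπx/L) dx = 0 for j ≠ l, so only diagonal terms survive in ∫|φ|² and ∫φ·φ″; ∫φ·φ′ dx = [φ²/2] between the walls = 0.
Normalization: ∫|φ|² dx = 20.179.
⟨p⟩ = 0.0000 and ⟨p²⟩ = 12.788.
(Δp)² = 12.788 − (0.0000)² = 12.788.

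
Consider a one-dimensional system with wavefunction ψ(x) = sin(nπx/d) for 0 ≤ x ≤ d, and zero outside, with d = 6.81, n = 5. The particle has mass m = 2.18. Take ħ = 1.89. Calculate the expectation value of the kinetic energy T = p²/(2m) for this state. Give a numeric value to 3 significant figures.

4.36

T = −(ħ²/2m) d²/dx², so ⟨T⟩ = −(ħ²/2m) ∫ ψ*·ψ'' dx / ∫|ψ|² dx; with m = 2.18.
d/dx sin(nπx/d) = (nπ/d)·cos(nπx/d) and d²/dx² sin(nπx/d) = −(nπ/d)²·sin(nπx/d); on 0 ≤ x ≤ d, ∫sin²(nπx/d) dx = d/2 and ∫sin(nπx/d)·cos(nπx/d) dx = 0.
State is unnormalized: ∫|ψ|² dx = 3.4050, and ∫ψ*·(−ħ²/2m · ψ'') dx = 14.842, so ⟨T⟩ = 14.842 / 3.4050.
⟨T⟩ = 4.3590.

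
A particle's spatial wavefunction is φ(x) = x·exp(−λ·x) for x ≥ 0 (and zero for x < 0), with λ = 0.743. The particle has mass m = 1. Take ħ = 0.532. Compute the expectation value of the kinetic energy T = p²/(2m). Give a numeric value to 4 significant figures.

0.07812

T = −(ħ²/2m) d²/dx², so ⟨T⟩ = −(ħ²/2m) ∫ φ*·φ'' dx / ∫|φ|² dx; with m = 1.
Differentiate x·exp(−λ·x) with the product rule; every integrand then reduces to terms xʲ·e^(−2λx) on [0, ∞), with ∫₀^∞ xʲ·e^(−2λx) dx = j!/(2λ)^(j+1).
State is unnormalized: ∫|φ|² dx = 0.60950, and ∫φ*·(−ħ²/2m · φ'') dx = 0.047615, so ⟨T⟩ = 0.047615 / 0.60950.
⟨T⟩ = 0.078122.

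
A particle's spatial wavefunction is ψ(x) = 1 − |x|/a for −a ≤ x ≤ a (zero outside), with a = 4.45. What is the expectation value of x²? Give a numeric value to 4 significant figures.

1.980

⟨x²⟩ = ∫ x²·|ψ|² dx / ∫|ψ|² dx (integrals over the domain).
ψ is even, so ∫ over [−a, a] = 2∫₀ᵃ with ψ = 1 − x/a there: ∫₀ᵃ (1 − x/a)² dx = a/3, ∫₀ᵃ x²(1 − x/a)² dx = a³/30, ∫₀ᵃ x⁴(1 − x/a)² dx = a⁵/105.
State is unnormalized: ∫|ψ|² dx = 2.9667, and ∫ψ*·x²·ψ dx = 5.8747, so ⟨x²⟩ = 5.8747 / 2.9667.
⟨x²⟩ = 1.9803.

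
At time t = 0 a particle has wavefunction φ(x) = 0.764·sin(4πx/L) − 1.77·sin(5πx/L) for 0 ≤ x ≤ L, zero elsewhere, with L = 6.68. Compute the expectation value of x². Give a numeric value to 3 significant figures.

21.3

⟨x²⟩ = ∫ x²·|φ|² dx / ∫|φ|² dx (integrals over the domain).
On 0 ≤ x ≤ L (j ≠ l): ∫sin²(jπx/L) dx = L/2, ∫sin(jπx/L)·sin(lπx/L) dx = 0; diagonal moments ∫x·sin²(jπx/L) dx = L²/4, ∫x²·sin²(jπx/L) dx = L³·(1/6 − 1/(4j²π²)); cross terms ∫x·sin(jπx/L)·sin(lπx/L) dx = 0 for j + l even and −4jlL²/(π²(j² − l²)²) for j + l odd, ∫x²·sin(jπx/L)·sin(lπx/L) dx = (−1)^(j+l)·4jlL³/(π²(j² − l²)²); higher powers the same way via product-to-sum and parts.
State is unnormalized: ∫|φ|² dx = 12.413, and ∫φ*·x²·φ dx = 264.09, so ⟨x²⟩ = 264.09 / 12.413.
⟨x²⟩ = 21.275.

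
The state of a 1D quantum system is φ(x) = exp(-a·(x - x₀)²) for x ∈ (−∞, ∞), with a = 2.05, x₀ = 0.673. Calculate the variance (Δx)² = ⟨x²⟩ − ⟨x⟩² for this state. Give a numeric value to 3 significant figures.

0.122

Compute ⟨x⟩ and ⟨x²⟩ separately, then (Δx)² = ⟨x²⟩ − ⟨x⟩².
Gaussian moments (u = x − x₀): ∫u^(2j)·e^(−2au²) du = (2j−1)!!/(4a)^j · √(π/(2a)), odd powers integrate to 0; here √(π/(2a)) = 0.87535.
Normalization: ∫|φ|² dx = 0.87535.
⟨x⟩ = 0.67300 and ⟨x²⟩ = 0.57488.
(Δx)² = 0.57488 − (0.67300)² = 0.12195.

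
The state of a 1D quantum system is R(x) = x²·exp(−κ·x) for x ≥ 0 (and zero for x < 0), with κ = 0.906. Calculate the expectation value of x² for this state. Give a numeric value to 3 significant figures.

⟨x²⟩ = ∫ x²·|R|² dx / ∫|R|² dx (integrals over the domain).
Every integrand reduces to terms xʲ·e^(−2κx) on [0, ∞); use ∫₀^∞ xʲ·e^(−2κx) dx = j!/(2κ)^(j+1).
State is unnormalized: ∫|R|² dx = 1.2286, and ∫R*·x²·R dx = 11.226, so ⟨x²⟩ = 11.226 / 1.2286.
⟨x²⟩ = 9.1370.

9.14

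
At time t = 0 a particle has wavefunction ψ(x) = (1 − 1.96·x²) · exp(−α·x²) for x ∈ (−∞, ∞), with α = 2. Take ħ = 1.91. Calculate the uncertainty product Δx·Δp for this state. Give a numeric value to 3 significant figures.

Δx = √(⟨x²⟩−⟨x⟩²), Δp = √(⟨p²⟩−⟨p⟩²).
Expand each integrand as polynomial × e^(−2αx²) and use ∫x^(2j)·e^(−2αx²) dx = (2j−1)!!/(4α)^j · √(π/(2α)), odd powers → 0; here √(π/(2α)) = 0.88623. Differentiate with the product rule, d/dx e^(−αx²) = −2αx·e^(−αx²).
Normalization: ∫|ψ|² dx = 0.61156.
⟨x⟩ = 0.0000, ⟨x²⟩ = 0.077958 ⇒ Δx = 0.27921.
⟨p⟩ = 0.0000, ⟨p²⟩ = 20.196 ⇒ Δp = 4.4940.
Δx·Δp = 1.2548.

1.25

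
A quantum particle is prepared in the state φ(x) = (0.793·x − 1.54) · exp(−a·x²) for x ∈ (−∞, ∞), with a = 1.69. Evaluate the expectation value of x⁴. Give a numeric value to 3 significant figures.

0.0756

⟨x⁴⟩ = ∫ x⁴·|φ|² dx / ∫|φ|² dx (integrals over the domain).
Expand each integrand as polynomial × e^(−2ax²) and use ∫x^(2j)·e^(−2ax²) dx = (2j−1)!!/(4a)^j · √(π/(2a)), odd powers → 0; here √(π/(2a)) = 0.96409.
State is unnormalized: ∫|φ|² dx = 2.3761, and ∫φ*·x⁴·φ dx = 0.17954, so ⟨x⁴⟩ = 0.17954 / 2.3761.
⟨x⁴⟩ = 0.075560.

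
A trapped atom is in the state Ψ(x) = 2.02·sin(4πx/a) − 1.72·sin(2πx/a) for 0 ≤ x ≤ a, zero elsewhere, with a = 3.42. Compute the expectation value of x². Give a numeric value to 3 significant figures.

⟨x²⟩ = ∫ x²·|Ψ|² dx / ∫|Ψ|² dx (integrals over the domain).
On 0 ≤ x ≤ a (j ≠ l): ∫sin²(jπx/a) dx = a/2, ∫sin(jπx/a)·sin(lπx/a) dx = 0; diagonal moments ∫x·sin²(jπx/a) dx = a²/4, ∫x²·sin²(jπx/a) dx = a³·(1/6 − 1/(4j²π²)); cross terms ∫x·sin(jπx/a)·sin(lπx/a) dx = 0 for j + l even and −4jla²/(π²(j² − l²)²) for j + l odd, ∫x²·sin(jπx/a)·sin(lπx/a) dx = (−1)^(j+l)·4jla³/(π²(j² − l²)²); higher powers the same way via product-to-sum and parts.
State is unnormalized: ∫|Ψ|² dx = 12.036, and ∫Ψ*·x²·Ψ dx = 39.661, so ⟨x²⟩ = 39.661 / 12.036.
⟨x²⟩ = 3.2951.

3.30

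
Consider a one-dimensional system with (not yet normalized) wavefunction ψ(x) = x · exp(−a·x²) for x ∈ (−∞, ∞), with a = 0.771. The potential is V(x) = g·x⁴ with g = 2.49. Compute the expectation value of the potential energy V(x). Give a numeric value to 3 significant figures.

3.93

⟨V⟩ = ∫ V(x)·|ψ|² dx / ∫|ψ|² dx.
Expand each integrand as polynomial × e^(−2ax²) and use ∫x^(2j)·e^(−2ax²) dx = (2j−1)!!/(4a)^j · √(π/(2a)), odd powers → 0; here √(π/(2a)) = 1.4274.
State is unnormalized: ∫|ψ|² dx = 0.46283, and ∫ψ*·V(x)·ψ dx = 1.8175, so ⟨V⟩ = 1.8175 / 0.46283.
⟨V⟩ = 3.9270.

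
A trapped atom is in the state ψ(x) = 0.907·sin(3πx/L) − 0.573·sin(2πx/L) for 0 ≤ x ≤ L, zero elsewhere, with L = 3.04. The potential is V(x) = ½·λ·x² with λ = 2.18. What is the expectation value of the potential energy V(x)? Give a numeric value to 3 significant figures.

5.05

⟨V⟩ = ∫ V(x)·|ψ|² dx / ∫|ψ|² dx.
On 0 ≤ x ≤ L (j ≠ l): ∫sin²(jπx/L) dx = L/2, ∫sin(jπx/L)·sin(lπx/L) dx = 0; diagonal moments ∫x·sin²(jπx/L) dx = L²/4, ∫x²·sin²(jπx/L) dx = L³·(1/6 − 1/(4j²π²)); cross terms ∫x·sin(jπx/L)·sin(lπx/L) dx = 0 for j + l even and −4jlL²/(π²(j² − l²)²) for j + l odd, ∫x²·sin(jπx/L)·sin(lπx/L) dx = (−1)^(j+l)·4jlL³/(π²(j² − l²)²); higher powers the same way via product-to-sum and parts.
State is unnormalized: ∫|ψ|² dx = 1.7495, and ∫ψ*·V(x)·ψ dx = 8.8359, so ⟨V⟩ = 8.8359 / 1.7495.
⟨V⟩ = 5.0506.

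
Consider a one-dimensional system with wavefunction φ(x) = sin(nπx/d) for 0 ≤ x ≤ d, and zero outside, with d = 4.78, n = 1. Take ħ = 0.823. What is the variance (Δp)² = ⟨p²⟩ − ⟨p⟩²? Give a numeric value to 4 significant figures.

0.2926

Compute ⟨p⟩ and ⟨p²⟩ separately; (Δp)² = ⟨p²⟩ − ⟨p⟩².
d/dx sin(nπx/d) = (nπ/d)·cos(nπx/d) and d²/dx² sin(nπx/d) = −(nπ/d)²·sin(nπx/d); on 0 ≤ x ≤ d, ∫sin²(nπx/d) dx = d/2 and ∫sin(nπx/d)·cos(nπx/d) dx = 0.
Normalization: ∫|φ|² dx = 2.3900.
⟨p⟩ = 0.0000 and ⟨p²⟩ = 0.29258.
(Δp)² = 0.29258 − (0.0000)² = 0.29258.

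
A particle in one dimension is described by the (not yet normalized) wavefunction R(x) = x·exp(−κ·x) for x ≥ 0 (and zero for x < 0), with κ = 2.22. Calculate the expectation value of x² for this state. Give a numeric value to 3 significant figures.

0.609

⟨x²⟩ = ∫ x²·|R|² dx / ∫|R|² dx (integrals over the domain).
Every integrand reduces to terms xʲ·e^(−2κx) on [0, ∞); use ∫₀^∞ xʲ·e^(−2κx) dx = j!/(2κ)^(j+1).
State is unnormalized: ∫|R|² dx = 0.022850, and ∫R*·x²·R dx = 0.013909, so ⟨x²⟩ = 0.013909 / 0.022850.
⟨x²⟩ = 0.60872.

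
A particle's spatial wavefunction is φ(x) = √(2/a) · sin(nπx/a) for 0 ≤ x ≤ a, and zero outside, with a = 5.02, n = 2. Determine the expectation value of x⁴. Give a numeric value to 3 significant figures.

112.

⟨x⁴⟩ = ∫ x⁴·|φ|² dx (integrals over the domain).
With sin²θ = (1 − cos2θ)/2 on 0 ≤ x ≤ a: ∫sin²(nπx/a) dx = a/2, ∫x·sin²(nπx/a) dx = a²/4, ∫x²·sin²(nπx/a) dx = a³·(1/6 − 1/(4n²π²)); higher powers xᵏ the same way, integrating xᵏ·cos(2nπx/a) by parts.
⟨x⁴⟩ = 111.54.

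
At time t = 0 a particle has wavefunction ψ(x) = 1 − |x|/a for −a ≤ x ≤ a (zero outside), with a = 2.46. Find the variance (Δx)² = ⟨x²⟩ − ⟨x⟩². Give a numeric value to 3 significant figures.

Compute ⟨x⟩ and ⟨x²⟩ separately, then (Δx)² = ⟨x²⟩ − ⟨x⟩².
ψ is even, so ∫ over [−a, a] = 2∫₀ᵃ with ψ = 1 − x/a there: ∫₀ᵃ (1 − x/a)² dx = a/3, ∫₀ᵃ x²(1 − x/a)² dx = a³/30, ∫₀ᵃ x⁴(1 − x/a)² dx = a⁵/105.
Normalization: ∫|ψ|² dx = 1.6400.
⟨x⟩ = 0.0000 and ⟨x²⟩ = 0.60516.
(Δx)² = 0.60516 − (0.0000)² = 0.60516.

0.605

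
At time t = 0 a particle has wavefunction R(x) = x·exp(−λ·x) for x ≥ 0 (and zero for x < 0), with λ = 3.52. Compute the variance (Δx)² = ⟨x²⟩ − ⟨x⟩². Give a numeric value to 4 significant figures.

0.06053

Compute ⟨x⟩ and ⟨x²⟩ separately, then (Δx)² = ⟨x²⟩ − ⟨x⟩².
Every integrand reduces to terms xʲ·e^(−2λx) on [0, ∞); use ∫₀^∞ xʲ·e^(−2λx) dx = j!/(2λ)^(j+1).
Normalization: ∫|R|² dx = 0.0057321.
⟨x⟩ = 0.42614 and ⟨x²⟩ = 0.24212.
(Δx)² = 0.24212 − (0.42614)² = 0.060531.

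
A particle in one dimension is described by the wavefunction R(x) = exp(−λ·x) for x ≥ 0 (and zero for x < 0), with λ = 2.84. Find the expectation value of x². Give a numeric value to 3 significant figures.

0.0620

⟨x²⟩ = ∫ x²·|R|² dx / ∫|R|² dx (integrals over the domain).
Every integrand reduces to terms xʲ·e^(−2λx) on [0, ∞); use ∫₀^∞ xʲ·e^(−2λx) dx = j!/(2λ)^(j+1).
State is unnormalized: ∫|R|² dx = 0.17606, and ∫R*·x²·R dx = 0.010914, so ⟨x²⟩ = 0.010914 / 0.17606.
⟨x²⟩ = 0.061992.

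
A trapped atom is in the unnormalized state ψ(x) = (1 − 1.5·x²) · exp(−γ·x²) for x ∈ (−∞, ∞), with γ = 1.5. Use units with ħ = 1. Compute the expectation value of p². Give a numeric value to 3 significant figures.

4.23

p² ψ = −ħ² d²ψ/dx²; ⟨p²⟩ = −ħ² ∫ ψ*·ψ'' dx / ∫|ψ|² dx.
Expand each integrand as polynomial × e^(−2γx²) and use ∫x^(2j)·e^(−2γx²) dx = (2j−1)!!/(4γ)^j · √(π/(2γ)), odd powers → 0; here √(π/(2γ)) = 1.0233. Differentiate with the product rule, d/dx e^(−γx²) = −2γx·e^(−γx²).
State is unnormalized: ∫|ψ|² dx = 0.70354, and ∫ψ*·(−ħ² ψ'') dx = 2.9740, so ⟨p²⟩ = 2.9740 / 0.70354.
⟨p²⟩ = 4.2273.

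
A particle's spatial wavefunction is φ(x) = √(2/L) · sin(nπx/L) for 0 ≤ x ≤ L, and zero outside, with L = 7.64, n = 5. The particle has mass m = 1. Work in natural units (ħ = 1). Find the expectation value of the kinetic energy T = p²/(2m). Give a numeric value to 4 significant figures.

2.114

T = −(ħ²/2m) d²/dx², so ⟨T⟩ = −(ħ²/2m) ∫ φ*·φ'' dx; with m = 1.
d/dx sin(nπx/L) = (nπ/L)·cos(nπx/L) and d²/dx² sin(nπx/L) = −(nπ/L)²·sin(nπx/L); on 0 ≤ x ≤ L, ∫sin²(nπx/L) dx = L/2 and ∫sin(nπx/L)·cos(nπx/L) dx = 0.
⟨T⟩ = 2.1136.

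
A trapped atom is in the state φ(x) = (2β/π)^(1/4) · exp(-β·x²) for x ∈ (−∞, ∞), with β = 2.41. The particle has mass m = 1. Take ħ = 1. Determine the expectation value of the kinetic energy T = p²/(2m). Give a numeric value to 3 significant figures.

1.21

T = −(ħ²/2m) d²/dx², so ⟨T⟩ = −(ħ²/2m) ∫ φ*·φ'' dx; with m = 1.
Gaussian moments: ∫x^(2j)·e^(−2βx²) dx = (2j−1)!!/(4β)^j · √(π/(2β)), odd powers integrate to 0; here √(π/(2β)) = 0.80733. Derivatives: d/dx e^(−βx²) = −2βx·e^(−βx²), d²/dx² e^(−βx²) = (4β²x² − 2β)·e^(−βx²).
⟨T⟩ = 1.2050.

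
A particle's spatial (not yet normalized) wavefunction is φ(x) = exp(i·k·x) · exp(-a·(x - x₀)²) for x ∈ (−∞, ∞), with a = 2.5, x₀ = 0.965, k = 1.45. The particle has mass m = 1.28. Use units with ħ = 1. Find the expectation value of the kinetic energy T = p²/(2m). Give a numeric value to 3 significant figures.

1.80

T = −(ħ²/2m) d²/dx², so ⟨T⟩ = −(ħ²/2m) ∫ φ*·φ'' dx / ∫|φ|² dx; with m = 1.28.
Gaussian moments (u = x − x₀): ∫u^(2j)·e^(−2au²) du = (2j−1)!!/(4a)^j · √(π/(2a)), odd powers integrate to 0; here √(π/(2a)) = 0.79267. Derivatives: φ′ = (ik − 2au)·φ, φ″ = ((ik − 2au)² − 2a)·φ; the odd-in-u pieces drop out.
State is unnormalized: ∫|φ|² dx = 0.79267, and ∫φ*·(−ħ²/2m · φ'') dx = 1.4251, so ⟨T⟩ = 1.4251 / 0.79267.
⟨T⟩ = 1.7979.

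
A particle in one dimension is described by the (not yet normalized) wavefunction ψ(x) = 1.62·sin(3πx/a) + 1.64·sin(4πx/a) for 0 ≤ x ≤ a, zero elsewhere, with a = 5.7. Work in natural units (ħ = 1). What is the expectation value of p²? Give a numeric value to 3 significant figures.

p² ψ = −ħ² d²ψ/dx²; ⟨p²⟩ = −ħ² ∫ ψ*·ψ'' dx / ∫|ψ|² dx.
d²/dx² sin(jπx/a) = −(jπ/a)²·sin(jπx/a); on 0 ≤ x ≤ a, ∫sin²(jπx/a) dx = a/2 and ∫sin(jπx/a)·sin(lπx/a) dx = 0 for j ≠ l, so only diagonal terms survive in ∫|ψ|² and ∫ψ·ψ″; ∫ψ·ψ′ dx = [ψ²/2] between the walls = 0.
State is unnormalized: ∫|ψ|² dx = 15.145, and ∫ψ*·(−ħ² ψ'') dx = 57.705, so ⟨p²⟩ = 57.705 / 15.145.
⟨p²⟩ = 3.8102.

3.81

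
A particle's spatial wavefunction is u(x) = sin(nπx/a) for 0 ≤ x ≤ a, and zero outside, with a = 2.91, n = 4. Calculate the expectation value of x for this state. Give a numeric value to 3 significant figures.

1.46

⟨x⟩ = ∫ x·|u|² dx / ∫|u|² dx (integrals over the domain).
With sin²θ = (1 − cos2θ)/2 on 0 ≤ x ≤ a: ∫sin²(nπx/a) dx = a/2, ∫x·sin²(nπx/a) dx = a²/4, ∫x²·sin²(nπx/a) dx = a³·(1/6 − 1/(4n²π²)); higher powers xᵏ the same way, integrating xᵏ·cos(2nπx/a) by parts.
State is unnormalized: ∫|u|² dx = 1.4550, and ∫u*·x·u dx = 2.1170, so ⟨x⟩ = 2.1170 / 1.4550.
⟨x⟩ = 1.4550.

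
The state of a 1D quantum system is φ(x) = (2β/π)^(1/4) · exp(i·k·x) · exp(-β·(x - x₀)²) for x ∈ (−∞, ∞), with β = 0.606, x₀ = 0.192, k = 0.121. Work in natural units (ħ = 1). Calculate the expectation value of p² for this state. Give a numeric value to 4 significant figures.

0.6206

p² φ = −ħ² d²φ/dx²; ⟨p²⟩ = −ħ² ∫ φ*·φ'' dx.
Gaussian moments (u = x − x₀): ∫u^(2j)·e^(−2βu²) du = (2j−1)!!/(4β)^j · √(π/(2β)), odd powers integrate to 0; here √(π/(2β)) = 1.6100. Derivatives: φ′ = (ik − 2βu)·φ, φ″ = ((ik − 2βu)² − 2β)·φ; the odd-in-u pieces drop out.
⟨p²⟩ = 0.62064.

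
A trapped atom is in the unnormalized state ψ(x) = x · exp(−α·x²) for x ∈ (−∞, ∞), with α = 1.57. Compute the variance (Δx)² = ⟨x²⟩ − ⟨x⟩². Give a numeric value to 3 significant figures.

Compute ⟨x⟩ and ⟨x²⟩ separately, then (Δx)² = ⟨x²⟩ − ⟨x⟩².
Expand each integrand as polynomial × e^(−2αx²) and use ∫x^(2j)·e^(−2αx²) dx = (2j−1)!!/(4α)^j · √(π/(2α)), odd powers → 0; here √(π/(2α)) = 1.0003.
Normalization: ∫|ψ|² dx = 0.15928.
⟨x⟩ = 0.0000 and ⟨x²⟩ = 0.47771.
(Δx)² = 0.47771 − (0.0000)² = 0.47771.

0.478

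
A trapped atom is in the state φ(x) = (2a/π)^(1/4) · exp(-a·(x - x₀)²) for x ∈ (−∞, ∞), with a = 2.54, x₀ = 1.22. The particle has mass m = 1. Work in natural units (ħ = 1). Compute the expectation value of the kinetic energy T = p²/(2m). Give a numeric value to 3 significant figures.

T = −(ħ²/2m) d²/dx², so ⟨T⟩ = −(ħ²/2m) ∫ φ*·φ'' dx; with m = 1.
Gaussian moments (u = x − x₀): ∫u^(2j)·e^(−2au²) du = (2j−1)!!/(4a)^j · √(π/(2a)), odd powers integrate to 0; here √(π/(2a)) = 0.78640. Derivatives: d/dx e^(−au²) = −2au·e^(−au²), d²/dx² e^(−au²) = (4a²u² − 2a)·e^(−au²).
⟨T⟩ = 1.2700.

1.27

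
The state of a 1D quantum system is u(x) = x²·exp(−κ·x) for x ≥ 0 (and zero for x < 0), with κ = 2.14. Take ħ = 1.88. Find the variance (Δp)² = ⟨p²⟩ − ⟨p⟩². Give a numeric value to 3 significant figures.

5.40

Compute ⟨p⟩ and ⟨p²⟩ separately; (Δp)² = ⟨p²⟩ − ⟨p⟩².
Differentiate x²·exp(−κ·x) with the product rule; every integrand then reduces to terms xʲ·e^(−2κx) on [0, ∞), with ∫₀^∞ xʲ·e^(−2κx) dx = j!/(2κ)^(j+1).
Normalization: ∫|u|² dx = 0.016711.
⟨p⟩ = 0.0000 and ⟨p²⟩ = 5.3954.
(Δp)² = 5.3954 − (0.0000)² = 5.3954.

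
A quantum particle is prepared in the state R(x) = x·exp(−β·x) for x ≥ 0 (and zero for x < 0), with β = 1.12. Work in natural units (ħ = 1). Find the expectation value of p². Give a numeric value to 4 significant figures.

p² R = −ħ² d²R/dx²; ⟨p²⟩ = −ħ² ∫ R*·R'' dx / ∫|R|² dx.
Differentiate x·exp(−β·x) with the product rule; every integrand then reduces to terms xʲ·e^(−2βx) on [0, ∞), with ∫₀^∞ xʲ·e^(−2βx) dx = j!/(2β)^(j+1).
State is unnormalized: ∫|R|² dx = 0.17795, and ∫R*·(−ħ² R'') dx = 0.22321, so ⟨p²⟩ = 0.22321 / 0.17795.
⟨p²⟩ = 1.2544.

1.254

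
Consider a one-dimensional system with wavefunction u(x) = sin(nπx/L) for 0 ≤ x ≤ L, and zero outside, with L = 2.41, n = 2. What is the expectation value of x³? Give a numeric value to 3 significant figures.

3.23

⟨x³⟩ = ∫ x³·|u|² dx / ∫|u|² dx (integrals over the domain).
With sin²θ = (1 − cos2θ)/2 on 0 ≤ x ≤ L: ∫sin²(nπx/L) dx = L/2, ∫x·sin²(nπx/L) dx = L²/4, ∫x²·sin²(nπx/L) dx = L³·(1/6 − 1/(4n²π²)); higher powers xᵏ the same way, integrating xᵏ·cos(2nπx/L) by parts.
State is unnormalized: ∫|u|² dx = 1.2050, and ∫u*·x³·u dx = 3.8963, so ⟨x³⟩ = 3.8963 / 1.2050.
⟨x³⟩ = 3.2335.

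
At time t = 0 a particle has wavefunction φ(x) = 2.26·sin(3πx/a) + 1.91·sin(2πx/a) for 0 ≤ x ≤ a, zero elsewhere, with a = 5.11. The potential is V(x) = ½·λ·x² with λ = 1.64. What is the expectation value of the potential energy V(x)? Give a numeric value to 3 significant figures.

2.85

⟨V⟩ = ∫ V(x)·|φ|² dx / ∫|φ|² dx.
On 0 ≤ x ≤ a (j ≠ l): ∫sin²(jπx/a) dx = a/2, ∫sin(jπx/a)·sin(lπx/a) dx = 0; diagonal moments ∫x·sin²(jπx/a) dx = a²/4, ∫x²·sin²(jπx/a) dx = a³·(1/6 − 1/(4j²π²)); cross terms ∫x·sin(jπx/a)·sin(lπx/a) dx = 0 for j + l even and −4jla²/(π²(j² − l²)²) for j + l odd, ∫x²·sin(jπx/a)·sin(lπx/a) dx = (−1)^(j+l)·4jla³/(π²(j² − l²)²); higher powers the same way via product-to-sum and parts.
State is unnormalized: ∫|φ|² dx = 22.371, and ∫φ*·V(x)·φ dx = 63.687, so ⟨V⟩ = 63.687 / 22.371.
⟨V⟩ = 2.8469.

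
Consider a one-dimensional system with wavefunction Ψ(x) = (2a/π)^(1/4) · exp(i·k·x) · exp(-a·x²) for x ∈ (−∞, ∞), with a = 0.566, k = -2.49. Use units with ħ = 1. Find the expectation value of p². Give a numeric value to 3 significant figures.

p² Ψ = −ħ² d²Ψ/dx²; ⟨p²⟩ = −ħ² ∫ Ψ*·Ψ'' dx.
Gaussian moments: ∫x^(2j)·e^(−2ax²) dx = (2j−1)!!/(4a)^j · √(π/(2a)), odd powers integrate to 0; here √(π/(2a)) = 1.6659. Derivatives: Ψ′ = (ik − 2ax)·Ψ, Ψ″ = ((ik − 2ax)² − 2a)·Ψ; the odd-in-x pieces drop out.
⟨p²⟩ = 6.7661.

6.77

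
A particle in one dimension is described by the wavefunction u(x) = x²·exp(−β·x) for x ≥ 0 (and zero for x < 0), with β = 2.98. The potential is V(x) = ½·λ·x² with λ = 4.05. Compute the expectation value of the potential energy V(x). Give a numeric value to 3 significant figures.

1.71

⟨V⟩ = ∫ V(x)·|u|² dx / ∫|u|² dx.
Every integrand reduces to terms xʲ·e^(−2βx) on [0, ∞); use ∫₀^∞ xʲ·e^(−2βx) dx = j!/(2β)^(j+1).
State is unnormalized: ∫|u|² dx = 0.0031914, and ∫u*·V(x)·u dx = 0.0054580, so ⟨V⟩ = 0.0054580 / 0.0031914.
⟨V⟩ = 1.7102.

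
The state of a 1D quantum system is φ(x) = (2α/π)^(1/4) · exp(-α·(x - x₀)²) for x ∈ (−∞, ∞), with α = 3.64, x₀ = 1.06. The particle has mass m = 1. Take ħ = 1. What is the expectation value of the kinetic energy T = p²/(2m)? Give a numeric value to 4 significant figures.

1.820

T = −(ħ²/2m) d²/dx², so ⟨T⟩ = −(ħ²/2m) ∫ φ*·φ'' dx; with m = 1.
Gaussian moments (u = x − x₀): ∫u^(2j)·e^(−2αu²) du = (2j−1)!!/(4α)^j · √(π/(2α)), odd powers integrate to 0; here √(π/(2α)) = 0.65692. Derivatives: d/dx e^(−αu²) = −2αu·e^(−αu²), d²/dx² e^(−αu²) = (4α²u² − 2α)·e^(−αu²).
⟨T⟩ = 1.8200.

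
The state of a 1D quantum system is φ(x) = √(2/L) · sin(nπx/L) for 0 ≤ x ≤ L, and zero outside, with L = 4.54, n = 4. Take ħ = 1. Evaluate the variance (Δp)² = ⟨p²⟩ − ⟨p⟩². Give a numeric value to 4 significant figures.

Compute ⟨p⟩ and ⟨p²⟩ separately; (Δp)² = ⟨p²⟩ − ⟨p⟩².
d/dx sin(nπx/L) = (nπ/L)·cos(nπx/L) and d²/dx² sin(nπx/L) = −(nπ/L)²·sin(nπx/L); on 0 ≤ x ≤ L, ∫sin²(nπx/L) dx = L/2 and ∫sin(nπx/L)·cos(nπx/L) dx = 0.
⟨p⟩ = 0.0000 and ⟨p²⟩ = 7.6614.
(Δp)² = 7.6614 − (0.0000)² = 7.6614.

7.661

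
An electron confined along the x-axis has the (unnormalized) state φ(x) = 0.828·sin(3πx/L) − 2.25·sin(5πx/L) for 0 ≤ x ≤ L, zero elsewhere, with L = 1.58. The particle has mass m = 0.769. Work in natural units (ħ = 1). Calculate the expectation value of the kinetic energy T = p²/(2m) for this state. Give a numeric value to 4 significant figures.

T = −(ħ²/2m) d²/dx², so ⟨T⟩ = −(ħ²/2m) ∫ φ*·φ'' dx / ∫|φ|² dx; with m = 0.769.
d²/dx² sin(jπx/L) = −(jπ/L)²·sin(jπx/L); on 0 ≤ x ≤ L, ∫sin²(jπx/L) dx = L/2 and ∫sin(jπx/L)·sin(lπx/L) dx = 0 for j ≠ l, so only diagonal terms survive in ∫|φ|² and ∫φ·φ″; ∫φ·φ′ dx = [φ²/2] between the walls = 0.
State is unnormalized: ∫|φ|² dx = 4.5410, and ∫φ*·(−ħ²/2m · φ'') dx = 269.55, so ⟨T⟩ = 269.55 / 4.5410.
⟨T⟩ = 59.359.

59.36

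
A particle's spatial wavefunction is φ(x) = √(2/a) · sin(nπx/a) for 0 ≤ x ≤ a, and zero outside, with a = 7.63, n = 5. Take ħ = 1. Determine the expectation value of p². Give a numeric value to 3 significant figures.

4.24

p² φ = −ħ² d²φ/dx²; ⟨p²⟩ = −ħ² ∫ φ*·φ'' dx.
d/dx sin(nπx/a) = (nπ/a)·cos(nπx/a) and d²/dx² sin(nπx/a) = −(nπ/a)²·sin(nπx/a); on 0 ≤ x ≤ a, ∫sin²(nπx/a) dx = a/2 and ∫sin(nπx/a)·cos(nπx/a) dx = 0.
⟨p²⟩ = 4.2383.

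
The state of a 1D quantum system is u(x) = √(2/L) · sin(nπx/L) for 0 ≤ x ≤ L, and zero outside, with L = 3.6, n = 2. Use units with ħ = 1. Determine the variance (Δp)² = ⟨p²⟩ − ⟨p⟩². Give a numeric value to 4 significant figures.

3.046

Compute ⟨p⟩ and ⟨p²⟩ separately; (Δp)² = ⟨p²⟩ − ⟨p⟩².
d/dx sin(nπx/L) = (nπ/L)·cos(nπx/L) and d²/dx² sin(nπx/L) = −(nπ/L)²·sin(nπx/L); on 0 ≤ x ≤ L, ∫sin²(nπx/L) dx = L/2 and ∫sin(nπx/L)·cos(nπx/L) dx = 0.
⟨p⟩ = 0.0000 and ⟨p²⟩ = 3.0462.
(Δp)² = 3.0462 − (0.0000)² = 3.0462.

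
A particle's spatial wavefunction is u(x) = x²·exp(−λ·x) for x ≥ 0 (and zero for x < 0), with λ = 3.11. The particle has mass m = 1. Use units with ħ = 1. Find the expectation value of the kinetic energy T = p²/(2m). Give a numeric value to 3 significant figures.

1.61

T = −(ħ²/2m) d²/dx², so ⟨T⟩ = −(ħ²/2m) ∫ u*·u'' dx / ∫|u|² dx; with m = 1.
Differentiate x²·exp(−λ·x) with the product rule; every integrand then reduces to terms xʲ·e^(−2λx) on [0, ∞), with ∫₀^∞ xʲ·e^(−2λx) dx = j!/(2λ)^(j+1).
State is unnormalized: ∫|u|² dx = 0.0025779, and ∫u*·(−ħ²/2m · u'') dx = 0.0041556, so ⟨T⟩ = 0.0041556 / 0.0025779.
⟨T⟩ = 1.6120.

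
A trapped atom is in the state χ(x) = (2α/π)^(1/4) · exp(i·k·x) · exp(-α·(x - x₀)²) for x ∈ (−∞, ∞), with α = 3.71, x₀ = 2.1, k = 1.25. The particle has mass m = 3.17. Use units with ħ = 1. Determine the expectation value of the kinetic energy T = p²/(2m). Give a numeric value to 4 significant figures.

T = −(ħ²/2m) d²/dx², so ⟨T⟩ = −(ħ²/2m) ∫ χ*·χ'' dx; with m = 3.17.
Gaussian moments (u = x − x₀): ∫u^(2j)·e^(−2αu²) du = (2j−1)!!/(4α)^j · √(π/(2α)), odd powers integrate to 0; here √(π/(2α)) = 0.65069. Derivatives: χ′ = (ik − 2αu)·χ, χ″ = ((ik − 2αu)² − 2α)·χ; the odd-in-u pieces drop out.
⟨T⟩ = 0.83162.

0.8316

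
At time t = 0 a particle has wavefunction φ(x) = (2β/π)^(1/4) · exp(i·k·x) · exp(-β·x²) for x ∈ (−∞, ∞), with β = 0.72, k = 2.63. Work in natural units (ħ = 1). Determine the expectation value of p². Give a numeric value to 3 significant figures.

p² φ = −ħ² d²φ/dx²; ⟨p²⟩ = −ħ² ∫ φ*·φ'' dx.
Gaussian moments: ∫x^(2j)·e^(−2βx²) dx = (2j−1)!!/(4β)^j · √(π/(2β)), odd powers integrate to 0; here √(π/(2β)) = 1.4770. Derivatives: φ′ = (ik − 2βx)·φ, φ″ = ((ik − 2βx)² − 2β)·φ; the odd-in-x pieces drop out.
⟨p²⟩ = 7.6369.

7.64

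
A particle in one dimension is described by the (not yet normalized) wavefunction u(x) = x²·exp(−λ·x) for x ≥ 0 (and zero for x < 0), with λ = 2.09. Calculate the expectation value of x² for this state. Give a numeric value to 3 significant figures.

⟨x²⟩ = ∫ x²·|u|² dx / ∫|u|² dx (integrals over the domain).
Every integrand reduces to terms xʲ·e^(−2λx) on [0, ∞); use ∫₀^∞ xʲ·e^(−2λx) dx = j!/(2λ)^(j+1).
State is unnormalized: ∫|u|² dx = 0.018807, and ∫u*·x²·u dx = 0.032292, so ⟨x²⟩ = 0.032292 / 0.018807.
⟨x²⟩ = 1.7170.

1.72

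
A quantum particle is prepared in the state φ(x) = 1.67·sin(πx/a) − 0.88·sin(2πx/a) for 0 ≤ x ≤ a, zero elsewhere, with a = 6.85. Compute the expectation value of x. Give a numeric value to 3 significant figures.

4.44

⟨x⟩ = ∫ x·|φ|² dx / ∫|φ|² dx (integrals over the domain).
On 0 ≤ x ≤ a (j ≠ l): ∫sin²(jπx/a) dx = a/2, ∫sin(jπx/a)·sin(lπx/a) dx = 0; diagonal moments ∫x·sin²(jπx/a) dx = a²/4, ∫x²·sin²(jπx/a) dx = a³·(1/6 − 1/(4j²π²)); cross terms ∫x·sin(jπx/a)·sin(lπx/a) dx = 0 for j + l even and −4jla²/(π²(j² − l²)²) for j + l odd, ∫x²·sin(jπx/a)·sin(lπx/a) dx = (−1)^(j+l)·4jla³/(π²(j² − l²)²); higher powers the same way via product-to-sum and parts.
State is unnormalized: ∫|φ|² dx = 12.204, and ∫φ*·x·φ dx = 54.221, so ⟨x⟩ = 54.221 / 12.204.
⟨x⟩ = 4.4428.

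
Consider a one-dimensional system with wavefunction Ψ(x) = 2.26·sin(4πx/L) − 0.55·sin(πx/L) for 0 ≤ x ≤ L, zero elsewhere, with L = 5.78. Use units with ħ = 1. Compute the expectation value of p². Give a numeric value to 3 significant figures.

p² Ψ = −ħ² d²Ψ/dx²; ⟨p²⟩ = −ħ² ∫ Ψ*·Ψ'' dx / ∫|Ψ|² dx.
d²/dx² sin(jπx/L) = −(jπ/L)²·sin(jπx/L); on 0 ≤ x ≤ L, ∫sin²(jπx/L) dx = L/2 and ∫sin(jπx/L)·sin(lπx/L) dx = 0 for j ≠ l, so only diagonal terms survive in ∫|Ψ|² and ∫Ψ·Ψ″; ∫Ψ·Ψ′ dx = [Ψ²/2] between the walls = 0.
State is unnormalized: ∫|Ψ|² dx = 15.635, and ∫Ψ*·(−ħ² Ψ'') dx = 70.030, so ⟨p²⟩ = 70.030 / 15.635.
⟨p²⟩ = 4.4790.

4.48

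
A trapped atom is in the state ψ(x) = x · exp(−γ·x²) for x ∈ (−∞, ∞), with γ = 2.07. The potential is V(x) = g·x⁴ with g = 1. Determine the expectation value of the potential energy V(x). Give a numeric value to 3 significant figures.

⟨V⟩ = ∫ V(x)·|ψ|² dx / ∫|ψ|² dx.
Expand each integrand as polynomial × e^(−2γx²) and use ∫x^(2j)·e^(−2γx²) dx = (2j−1)!!/(4γ)^j · √(π/(2γ)), odd powers → 0; here √(π/(2γ)) = 0.87111.
State is unnormalized: ∫|ψ|² dx = 0.10521, and ∫ψ*·V(x)·ψ dx = 0.023018, so ⟨V⟩ = 0.023018 / 0.10521.
⟨V⟩ = 0.21879.

0.219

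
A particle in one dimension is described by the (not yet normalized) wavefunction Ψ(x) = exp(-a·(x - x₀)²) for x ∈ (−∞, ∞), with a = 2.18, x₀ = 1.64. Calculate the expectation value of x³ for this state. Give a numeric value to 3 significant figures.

4.98

⟨x³⟩ = ∫ x³·|Ψ|² dx / ∫|Ψ|² dx (integrals over the domain).
Gaussian moments (u = x − x₀): ∫u^(2j)·e^(−2au²) du = (2j−1)!!/(4a)^j · √(π/(2a)), odd powers integrate to 0; here √(π/(2a)) = 0.84885.
State is unnormalized: ∫|Ψ|² dx = 0.84885, and ∫Ψ*·x³·Ψ dx = 4.2232, so ⟨x³⟩ = 4.2232 / 0.84885.
⟨x³⟩ = 4.9752.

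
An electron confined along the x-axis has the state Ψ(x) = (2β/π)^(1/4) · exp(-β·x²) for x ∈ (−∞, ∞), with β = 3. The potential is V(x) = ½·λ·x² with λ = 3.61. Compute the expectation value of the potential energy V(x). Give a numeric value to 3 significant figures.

0.150

⟨V⟩ = ∫ V(x)·|Ψ|² dx.
Gaussian moments: ∫x^(2j)·e^(−2βx²) dx = (2j−1)!!/(4β)^j · √(π/(2β)), odd powers integrate to 0; here √(π/(2β)) = 0.72360.
⟨V⟩ = 0.15042.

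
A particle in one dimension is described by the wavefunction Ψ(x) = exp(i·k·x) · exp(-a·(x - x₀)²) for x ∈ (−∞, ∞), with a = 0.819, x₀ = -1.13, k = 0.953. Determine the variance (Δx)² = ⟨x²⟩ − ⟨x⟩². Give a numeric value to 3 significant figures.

0.305

Compute ⟨x⟩ and ⟨x²⟩ separately, then (Δx)² = ⟨x²⟩ − ⟨x⟩².
Gaussian moments (u = x − x₀): ∫u^(2j)·e^(−2au²) du = (2j−1)!!/(4a)^j · √(π/(2a)), odd powers integrate to 0; here √(π/(2a)) = 1.3849.
Normalization: ∫|Ψ|² dx = 1.3849.
⟨x⟩ = -1.1300 and ⟨x²⟩ = 1.5822.
(Δx)² = 1.5822 − (-1.1300)² = 0.30525.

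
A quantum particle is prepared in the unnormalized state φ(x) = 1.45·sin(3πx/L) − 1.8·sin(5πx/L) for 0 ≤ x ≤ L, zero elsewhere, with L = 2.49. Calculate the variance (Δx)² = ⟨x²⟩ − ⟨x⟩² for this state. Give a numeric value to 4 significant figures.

Compute ⟨x⟩ and ⟨x²⟩ separately, then (Δx)² = ⟨x²⟩ − ⟨x⟩².
On 0 ≤ x ≤ L (j ≠ l): ∫sin²(jπx/L) dx = L/2, ∫sin(jπx/L)·sin(lπx/L) dx = 0; diagonal moments ∫x·sin²(jπx/L) dx = L²/4, ∫x²·sin²(jπx/L) dx = L³·(1/6 − 1/(4j²π²)); cross terms ∫x·sin(jπx/L)·sin(lπx/L) dx = 0 for j + l even and −4jlL²/(π²(j² − l²)²) for j + l odd, ∫x²·sin(jπx/L)·sin(lπx/L) dx = (−1)^(j+l)·4jlL³/(π²(j² − l²)²); higher powers the same way via product-to-sum and parts.
Normalization: ∫|φ|² dx = 6.6514.
⟨x⟩ = 1.2450 and ⟨x²⟩ = 1.7576.
(Δx)² = 1.7576 − (1.2450)² = 0.20760.

0.2076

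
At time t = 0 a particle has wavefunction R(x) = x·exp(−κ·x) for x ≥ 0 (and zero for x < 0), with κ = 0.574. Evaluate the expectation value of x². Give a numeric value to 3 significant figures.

⟨x²⟩ = ∫ x²·|R|² dx / ∫|R|² dx (integrals over the domain).
Every integrand reduces to terms xʲ·e^(−2κx) on [0, ∞); use ∫₀^∞ xʲ·e^(−2κx) dx = j!/(2κ)^(j+1).
State is unnormalized: ∫|R|² dx = 1.3219, and ∫R*·x²·R dx = 12.037, so ⟨x²⟩ = 12.037 / 1.3219.
⟨x²⟩ = 9.1054.

9.11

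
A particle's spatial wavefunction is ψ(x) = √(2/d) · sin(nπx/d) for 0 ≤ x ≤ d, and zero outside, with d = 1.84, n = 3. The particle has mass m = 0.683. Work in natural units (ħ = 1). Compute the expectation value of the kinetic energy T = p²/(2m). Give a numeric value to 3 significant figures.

19.2

T = −(ħ²/2m) d²/dx², so ⟨T⟩ = −(ħ²/2m) ∫ ψ*·ψ'' dx; with m = 0.683.
d/dx sin(nπx/d) = (nπ/d)·cos(nπx/d) and d²/dx² sin(nπx/d) = −(nπ/d)²·sin(nπx/d); on 0 ≤ x ≤ d, ∫sin²(nπx/d) dx = d/2 and ∫sin(nπx/d)·cos(nπx/d) dx = 0.
⟨T⟩ = 19.207.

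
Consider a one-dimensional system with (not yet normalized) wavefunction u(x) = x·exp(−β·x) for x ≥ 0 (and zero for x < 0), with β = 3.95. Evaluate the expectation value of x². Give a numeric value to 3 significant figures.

⟨x²⟩ = ∫ x²·|u|² dx / ∫|u|² dx (integrals over the domain).
Every integrand reduces to terms xʲ·e^(−2βx) on [0, ∞); use ∫₀^∞ xʲ·e^(−2βx) dx = j!/(2β)^(j+1).
State is unnormalized: ∫|u|² dx = 0.0040565, and ∫u*·x²·u dx = 0.00077997, so ⟨x²⟩ = 0.00077997 / 0.0040565.
⟨x²⟩ = 0.19228.

0.192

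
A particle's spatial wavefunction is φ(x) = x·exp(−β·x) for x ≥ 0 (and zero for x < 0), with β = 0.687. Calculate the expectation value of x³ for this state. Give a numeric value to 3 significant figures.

⟨x³⟩ = ∫ x³·|φ|² dx / ∫|φ|² dx (integrals over the domain).
Every integrand reduces to terms xʲ·e^(−2βx) on [0, ∞); use ∫₀^∞ xʲ·e^(−2βx) dx = j!/(2β)^(j+1).
State is unnormalized: ∫|φ|² dx = 0.77103, and ∫φ*·x³·φ dx = 17.834, so ⟨x³⟩ = 17.834 / 0.77103.
⟨x³⟩ = 23.131.

23.1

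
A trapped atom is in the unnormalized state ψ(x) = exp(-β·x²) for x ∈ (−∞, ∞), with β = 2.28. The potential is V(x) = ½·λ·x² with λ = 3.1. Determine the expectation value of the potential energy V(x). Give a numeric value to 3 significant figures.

⟨V⟩ = ∫ V(x)·|ψ|² dx / ∫|ψ|² dx.
Gaussian moments: ∫x^(2j)·e^(−2βx²) dx = (2j−1)!!/(4β)^j · √(π/(2β)), odd powers integrate to 0; here √(π/(2β)) = 0.83003.
State is unnormalized: ∫|ψ|² dx = 0.83003, and ∫ψ*·V(x)·ψ dx = 0.14107, so ⟨V⟩ = 0.14107 / 0.83003.
⟨V⟩ = 0.16996.

0.170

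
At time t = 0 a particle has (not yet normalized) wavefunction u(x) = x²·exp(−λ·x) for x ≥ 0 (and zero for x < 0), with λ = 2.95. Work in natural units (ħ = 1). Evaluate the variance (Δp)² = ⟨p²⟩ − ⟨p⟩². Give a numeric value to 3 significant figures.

2.90

Compute ⟨p⟩ and ⟨p²⟩ separately; (Δp)² = ⟨p²⟩ − ⟨p⟩².
Differentiate x²·exp(−λ·x) with the product rule; every integrand then reduces to terms xʲ·e^(−2λx) on [0, ∞), with ∫₀^∞ xʲ·e^(−2λx) dx = j!/(2λ)^(j+1).
Normalization: ∫|u|² dx = 0.0033570.
⟨p⟩ = 0.0000 and ⟨p²⟩ = 2.9008.
(Δp)² = 2.9008 − (0.0000)² = 2.9008.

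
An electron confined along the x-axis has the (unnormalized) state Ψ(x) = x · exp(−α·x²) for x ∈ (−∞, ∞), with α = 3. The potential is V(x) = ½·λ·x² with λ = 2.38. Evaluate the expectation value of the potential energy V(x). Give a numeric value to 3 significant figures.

⟨V⟩ = ∫ V(x)·|Ψ|² dx / ∫|Ψ|² dx.
Expand each integrand as polynomial × e^(−2αx²) and use ∫x^(2j)·e^(−2αx²) dx = (2j−1)!!/(4α)^j · √(π/(2α)), odd powers → 0; here √(π/(2α)) = 0.72360.
State is unnormalized: ∫|Ψ|² dx = 0.060300, and ∫Ψ*·V(x)·Ψ dx = 0.017939, so ⟨V⟩ = 0.017939 / 0.060300.
⟨V⟩ = 0.29750.

0.298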